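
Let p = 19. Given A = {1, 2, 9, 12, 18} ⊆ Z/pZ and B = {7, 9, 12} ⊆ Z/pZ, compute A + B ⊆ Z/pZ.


Work in Z/19Z: reduce every sum a + b modulo 19.
Enumerate all 15 pairs:
a = 1: 1+7=8, 1+9=10, 1+12=13
a = 2: 2+7=9, 2+9=11, 2+12=14
a = 9: 9+7=16, 9+9=18, 9+12=2
a = 12: 12+7=0, 12+9=2, 12+12=5
a = 18: 18+7=6, 18+9=8, 18+12=11
Distinct residues collected: {0, 2, 5, 6, 8, 9, 10, 11, 13, 14, 16, 18}
|A + B| = 12 (out of 19 total residues).

A + B = {0, 2, 5, 6, 8, 9, 10, 11, 13, 14, 16, 18}


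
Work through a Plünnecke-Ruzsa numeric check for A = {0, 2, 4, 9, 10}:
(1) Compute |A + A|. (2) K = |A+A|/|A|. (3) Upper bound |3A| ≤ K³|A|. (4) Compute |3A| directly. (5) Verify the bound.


|A| = 5.
Step 1: Compute A + A by enumerating all 25 pairs.
A + A = {0, 2, 4, 6, 8, 9, 10, 11, 12, 13, 14, 18, 19, 20}, so |A + A| = 14.
Step 2: Doubling constant K = |A + A|/|A| = 14/5 = 14/5 ≈ 2.8000.
Step 3: Plünnecke-Ruzsa gives |3A| ≤ K³·|A| = (2.8000)³ · 5 ≈ 109.7600.
Step 4: Compute 3A = A + A + A directly by enumerating all triples (a,b,c) ∈ A³; |3A| = 25.
Step 5: Check 25 ≤ 109.7600? Yes ✓.

K = 14/5, Plünnecke-Ruzsa bound K³|A| ≈ 109.7600, |3A| = 25, inequality holds.


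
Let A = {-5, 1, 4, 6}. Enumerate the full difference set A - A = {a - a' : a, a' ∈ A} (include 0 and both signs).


A - A = {a - a' : a, a' ∈ A}.
Compute a - a' for each ordered pair (a, a'):
a = -5: -5--5=0, -5-1=-6, -5-4=-9, -5-6=-11
a = 1: 1--5=6, 1-1=0, 1-4=-3, 1-6=-5
a = 4: 4--5=9, 4-1=3, 4-4=0, 4-6=-2
a = 6: 6--5=11, 6-1=5, 6-4=2, 6-6=0
Collecting distinct values (and noting 0 appears from a-a):
A - A = {-11, -9, -6, -5, -3, -2, 0, 2, 3, 5, 6, 9, 11}
|A - A| = 13

A - A = {-11, -9, -6, -5, -3, -2, 0, 2, 3, 5, 6, 9, 11}


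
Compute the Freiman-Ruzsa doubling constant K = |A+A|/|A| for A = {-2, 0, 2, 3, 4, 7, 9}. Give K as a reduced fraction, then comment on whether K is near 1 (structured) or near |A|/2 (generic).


|A| = 7.
Compute A + A by enumerating all 49 pairs.
A + A = {-4, -2, 0, 1, 2, 3, 4, 5, 6, 7, 8, 9, 10, 11, 12, 13, 14, 16, 18}, so |A + A| = 19.
K = |A + A| / |A| = 19/7 (already in lowest terms) ≈ 2.7143.
Reference: AP of size 7 gives K = 13/7 ≈ 1.8571; a fully generic set of size 7 gives K ≈ 4.0000.

|A| = 7, |A + A| = 19, K = 19/7.


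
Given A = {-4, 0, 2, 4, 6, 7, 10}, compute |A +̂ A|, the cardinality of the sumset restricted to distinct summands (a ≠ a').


Restricted sumset: A +̂ A = {a + a' : a ∈ A, a' ∈ A, a ≠ a'}.
Equivalently, take A + A and drop any sum 2a that is achievable ONLY as a + a for a ∈ A (i.e. sums representable only with equal summands).
Enumerate pairs (a, a') with a < a' (symmetric, so each unordered pair gives one sum; this covers all a ≠ a'):
  -4 + 0 = -4
  -4 + 2 = -2
  -4 + 4 = 0
  -4 + 6 = 2
  -4 + 7 = 3
  -4 + 10 = 6
  0 + 2 = 2
  0 + 4 = 4
  0 + 6 = 6
  0 + 7 = 7
  0 + 10 = 10
  2 + 4 = 6
  2 + 6 = 8
  2 + 7 = 9
  2 + 10 = 12
  4 + 6 = 10
  4 + 7 = 11
  4 + 10 = 14
  6 + 7 = 13
  6 + 10 = 16
  7 + 10 = 17
Collected distinct sums: {-4, -2, 0, 2, 3, 4, 6, 7, 8, 9, 10, 11, 12, 13, 14, 16, 17}
|A +̂ A| = 17
(Reference bound: |A +̂ A| ≥ 2|A| - 3 for |A| ≥ 2, with |A| = 7 giving ≥ 11.)

|A +̂ A| = 17


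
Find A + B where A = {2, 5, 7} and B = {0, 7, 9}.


A + B = {a + b : a ∈ A, b ∈ B}.
Enumerate all |A|·|B| = 3·3 = 9 pairs (a, b) and collect distinct sums.
a = 2: 2+0=2, 2+7=9, 2+9=11
a = 5: 5+0=5, 5+7=12, 5+9=14
a = 7: 7+0=7, 7+7=14, 7+9=16
Collecting distinct sums: A + B = {2, 5, 7, 9, 11, 12, 14, 16}
|A + B| = 8

A + B = {2, 5, 7, 9, 11, 12, 14, 16}


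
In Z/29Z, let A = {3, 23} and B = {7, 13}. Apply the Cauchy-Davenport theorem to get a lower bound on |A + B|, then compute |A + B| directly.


Cauchy-Davenport: |A + B| ≥ min(p, |A| + |B| - 1) for A, B nonempty in Z/pZ.
|A| = 2, |B| = 2, p = 29.
CD lower bound = min(29, 2 + 2 - 1) = min(29, 3) = 3.
Compute A + B mod 29 directly:
a = 3: 3+7=10, 3+13=16
a = 23: 23+7=1, 23+13=7
A + B = {1, 7, 10, 16}, so |A + B| = 4.
Verify: 4 ≥ 3? Yes ✓.

CD lower bound = 3, actual |A + B| = 4.


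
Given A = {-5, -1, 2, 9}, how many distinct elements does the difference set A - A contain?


A - A = {a - a' : a, a' ∈ A}; |A| = 4.
Bounds: 2|A|-1 ≤ |A - A| ≤ |A|² - |A| + 1, i.e. 7 ≤ |A - A| ≤ 13.
Note: 0 ∈ A - A always (from a - a). The set is symmetric: if d ∈ A - A then -d ∈ A - A.
Enumerate nonzero differences d = a - a' with a > a' (then include -d):
Positive differences: {3, 4, 7, 10, 14}
Full difference set: {0} ∪ (positive diffs) ∪ (negative diffs).
|A - A| = 1 + 2·5 = 11 (matches direct enumeration: 11).

|A - A| = 11


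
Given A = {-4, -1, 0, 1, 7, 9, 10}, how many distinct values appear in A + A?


A + A = {a + a' : a, a' ∈ A}; |A| = 7.
General bounds: 2|A| - 1 ≤ |A + A| ≤ |A|(|A|+1)/2, i.e. 13 ≤ |A + A| ≤ 28.
Lower bound 2|A|-1 is attained iff A is an arithmetic progression.
Enumerate sums a + a' for a ≤ a' (symmetric, so this suffices):
a = -4: -4+-4=-8, -4+-1=-5, -4+0=-4, -4+1=-3, -4+7=3, -4+9=5, -4+10=6
a = -1: -1+-1=-2, -1+0=-1, -1+1=0, -1+7=6, -1+9=8, -1+10=9
a = 0: 0+0=0, 0+1=1, 0+7=7, 0+9=9, 0+10=10
a = 1: 1+1=2, 1+7=8, 1+9=10, 1+10=11
a = 7: 7+7=14, 7+9=16, 7+10=17
a = 9: 9+9=18, 9+10=19
a = 10: 10+10=20
Distinct sums: {-8, -5, -4, -3, -2, -1, 0, 1, 2, 3, 5, 6, 7, 8, 9, 10, 11, 14, 16, 17, 18, 19, 20}
|A + A| = 23

|A + A| = 23


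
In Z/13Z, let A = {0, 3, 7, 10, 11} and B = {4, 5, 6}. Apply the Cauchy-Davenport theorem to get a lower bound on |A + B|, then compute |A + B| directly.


Cauchy-Davenport: |A + B| ≥ min(p, |A| + |B| - 1) for A, B nonempty in Z/pZ.
|A| = 5, |B| = 3, p = 13.
CD lower bound = min(13, 5 + 3 - 1) = min(13, 7) = 7.
Compute A + B mod 13 directly:
a = 0: 0+4=4, 0+5=5, 0+6=6
a = 3: 3+4=7, 3+5=8, 3+6=9
a = 7: 7+4=11, 7+5=12, 7+6=0
a = 10: 10+4=1, 10+5=2, 10+6=3
a = 11: 11+4=2, 11+5=3, 11+6=4
A + B = {0, 1, 2, 3, 4, 5, 6, 7, 8, 9, 11, 12}, so |A + B| = 12.
Verify: 12 ≥ 7? Yes ✓.

CD lower bound = 7, actual |A + B| = 12.


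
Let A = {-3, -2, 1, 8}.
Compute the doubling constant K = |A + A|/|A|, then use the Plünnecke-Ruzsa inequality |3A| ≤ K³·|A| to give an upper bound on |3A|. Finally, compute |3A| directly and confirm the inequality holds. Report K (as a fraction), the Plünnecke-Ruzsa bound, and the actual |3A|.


|A| = 4.
Step 1: Compute A + A by enumerating all 16 pairs.
A + A = {-6, -5, -4, -2, -1, 2, 5, 6, 9, 16}, so |A + A| = 10.
Step 2: Doubling constant K = |A + A|/|A| = 10/4 = 10/4 ≈ 2.5000.
Step 3: Plünnecke-Ruzsa gives |3A| ≤ K³·|A| = (2.5000)³ · 4 ≈ 62.5000.
Step 4: Compute 3A = A + A + A directly by enumerating all triples (a,b,c) ∈ A³; |3A| = 19.
Step 5: Check 19 ≤ 62.5000? Yes ✓.

K = 10/4, Plünnecke-Ruzsa bound K³|A| ≈ 62.5000, |3A| = 19, inequality holds.


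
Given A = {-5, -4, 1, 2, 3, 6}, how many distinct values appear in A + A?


A + A = {a + a' : a, a' ∈ A}; |A| = 6.
General bounds: 2|A| - 1 ≤ |A + A| ≤ |A|(|A|+1)/2, i.e. 11 ≤ |A + A| ≤ 21.
Lower bound 2|A|-1 is attained iff A is an arithmetic progression.
Enumerate sums a + a' for a ≤ a' (symmetric, so this suffices):
a = -5: -5+-5=-10, -5+-4=-9, -5+1=-4, -5+2=-3, -5+3=-2, -5+6=1
a = -4: -4+-4=-8, -4+1=-3, -4+2=-2, -4+3=-1, -4+6=2
a = 1: 1+1=2, 1+2=3, 1+3=4, 1+6=7
a = 2: 2+2=4, 2+3=5, 2+6=8
a = 3: 3+3=6, 3+6=9
a = 6: 6+6=12
Distinct sums: {-10, -9, -8, -4, -3, -2, -1, 1, 2, 3, 4, 5, 6, 7, 8, 9, 12}
|A + A| = 17

|A + A| = 17


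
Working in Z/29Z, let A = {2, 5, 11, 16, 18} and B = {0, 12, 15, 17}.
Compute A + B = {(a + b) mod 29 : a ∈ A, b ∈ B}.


Work in Z/29Z: reduce every sum a + b modulo 29.
Enumerate all 20 pairs:
a = 2: 2+0=2, 2+12=14, 2+15=17, 2+17=19
a = 5: 5+0=5, 5+12=17, 5+15=20, 5+17=22
a = 11: 11+0=11, 11+12=23, 11+15=26, 11+17=28
a = 16: 16+0=16, 16+12=28, 16+15=2, 16+17=4
a = 18: 18+0=18, 18+12=1, 18+15=4, 18+17=6
Distinct residues collected: {1, 2, 4, 5, 6, 11, 14, 16, 17, 18, 19, 20, 22, 23, 26, 28}
|A + B| = 16 (out of 29 total residues).

A + B = {1, 2, 4, 5, 6, 11, 14, 16, 17, 18, 19, 20, 22, 23, 26, 28}


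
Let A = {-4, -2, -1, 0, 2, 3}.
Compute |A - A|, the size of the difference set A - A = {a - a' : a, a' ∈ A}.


A - A = {a - a' : a, a' ∈ A}; |A| = 6.
Bounds: 2|A|-1 ≤ |A - A| ≤ |A|² - |A| + 1, i.e. 11 ≤ |A - A| ≤ 31.
Note: 0 ∈ A - A always (from a - a). The set is symmetric: if d ∈ A - A then -d ∈ A - A.
Enumerate nonzero differences d = a - a' with a > a' (then include -d):
Positive differences: {1, 2, 3, 4, 5, 6, 7}
Full difference set: {0} ∪ (positive diffs) ∪ (negative diffs).
|A - A| = 1 + 2·7 = 15 (matches direct enumeration: 15).

|A - A| = 15


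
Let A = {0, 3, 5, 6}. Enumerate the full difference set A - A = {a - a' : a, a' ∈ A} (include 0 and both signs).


A - A = {a - a' : a, a' ∈ A}.
Compute a - a' for each ordered pair (a, a'):
a = 0: 0-0=0, 0-3=-3, 0-5=-5, 0-6=-6
a = 3: 3-0=3, 3-3=0, 3-5=-2, 3-6=-3
a = 5: 5-0=5, 5-3=2, 5-5=0, 5-6=-1
a = 6: 6-0=6, 6-3=3, 6-5=1, 6-6=0
Collecting distinct values (and noting 0 appears from a-a):
A - A = {-6, -5, -3, -2, -1, 0, 1, 2, 3, 5, 6}
|A - A| = 11

A - A = {-6, -5, -3, -2, -1, 0, 1, 2, 3, 5, 6}


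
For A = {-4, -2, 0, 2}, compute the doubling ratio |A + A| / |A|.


|A| = 4.
Compute A + A by enumerating all 16 pairs.
A + A = {-8, -6, -4, -2, 0, 2, 4}, so |A + A| = 7.
K = |A + A| / |A| = 7/4 (already in lowest terms) ≈ 1.7500.
Reference: AP of size 4 gives K = 7/4 ≈ 1.7500; a fully generic set of size 4 gives K ≈ 2.5000.

|A| = 4, |A + A| = 7, K = 7/4.


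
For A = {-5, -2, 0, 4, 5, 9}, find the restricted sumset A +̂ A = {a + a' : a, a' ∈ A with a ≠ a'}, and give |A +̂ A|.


Restricted sumset: A +̂ A = {a + a' : a ∈ A, a' ∈ A, a ≠ a'}.
Equivalently, take A + A and drop any sum 2a that is achievable ONLY as a + a for a ∈ A (i.e. sums representable only with equal summands).
Enumerate pairs (a, a') with a < a' (symmetric, so each unordered pair gives one sum; this covers all a ≠ a'):
  -5 + -2 = -7
  -5 + 0 = -5
  -5 + 4 = -1
  -5 + 5 = 0
  -5 + 9 = 4
  -2 + 0 = -2
  -2 + 4 = 2
  -2 + 5 = 3
  -2 + 9 = 7
  0 + 4 = 4
  0 + 5 = 5
  0 + 9 = 9
  4 + 5 = 9
  4 + 9 = 13
  5 + 9 = 14
Collected distinct sums: {-7, -5, -2, -1, 0, 2, 3, 4, 5, 7, 9, 13, 14}
|A +̂ A| = 13
(Reference bound: |A +̂ A| ≥ 2|A| - 3 for |A| ≥ 2, with |A| = 6 giving ≥ 9.)

|A +̂ A| = 13


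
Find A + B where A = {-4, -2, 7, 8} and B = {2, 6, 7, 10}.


A + B = {a + b : a ∈ A, b ∈ B}.
Enumerate all |A|·|B| = 4·4 = 16 pairs (a, b) and collect distinct sums.
a = -4: -4+2=-2, -4+6=2, -4+7=3, -4+10=6
a = -2: -2+2=0, -2+6=4, -2+7=5, -2+10=8
a = 7: 7+2=9, 7+6=13, 7+7=14, 7+10=17
a = 8: 8+2=10, 8+6=14, 8+7=15, 8+10=18
Collecting distinct sums: A + B = {-2, 0, 2, 3, 4, 5, 6, 8, 9, 10, 13, 14, 15, 17, 18}
|A + B| = 15

A + B = {-2, 0, 2, 3, 4, 5, 6, 8, 9, 10, 13, 14, 15, 17, 18}


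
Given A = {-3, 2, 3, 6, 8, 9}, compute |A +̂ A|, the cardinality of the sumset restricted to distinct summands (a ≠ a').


Restricted sumset: A +̂ A = {a + a' : a ∈ A, a' ∈ A, a ≠ a'}.
Equivalently, take A + A and drop any sum 2a that is achievable ONLY as a + a for a ∈ A (i.e. sums representable only with equal summands).
Enumerate pairs (a, a') with a < a' (symmetric, so each unordered pair gives one sum; this covers all a ≠ a'):
  -3 + 2 = -1
  -3 + 3 = 0
  -3 + 6 = 3
  -3 + 8 = 5
  -3 + 9 = 6
  2 + 3 = 5
  2 + 6 = 8
  2 + 8 = 10
  2 + 9 = 11
  3 + 6 = 9
  3 + 8 = 11
  3 + 9 = 12
  6 + 8 = 14
  6 + 9 = 15
  8 + 9 = 17
Collected distinct sums: {-1, 0, 3, 5, 6, 8, 9, 10, 11, 12, 14, 15, 17}
|A +̂ A| = 13
(Reference bound: |A +̂ A| ≥ 2|A| - 3 for |A| ≥ 2, with |A| = 6 giving ≥ 9.)

|A +̂ A| = 13


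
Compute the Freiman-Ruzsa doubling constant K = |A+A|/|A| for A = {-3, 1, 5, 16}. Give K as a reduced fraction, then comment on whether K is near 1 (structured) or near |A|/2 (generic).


|A| = 4.
Compute A + A by enumerating all 16 pairs.
A + A = {-6, -2, 2, 6, 10, 13, 17, 21, 32}, so |A + A| = 9.
K = |A + A| / |A| = 9/4 (already in lowest terms) ≈ 2.2500.
Reference: AP of size 4 gives K = 7/4 ≈ 1.7500; a fully generic set of size 4 gives K ≈ 2.5000.

|A| = 4, |A + A| = 9, K = 9/4.


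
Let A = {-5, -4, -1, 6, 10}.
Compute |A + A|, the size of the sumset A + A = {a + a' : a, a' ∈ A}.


A + A = {a + a' : a, a' ∈ A}; |A| = 5.
General bounds: 2|A| - 1 ≤ |A + A| ≤ |A|(|A|+1)/2, i.e. 9 ≤ |A + A| ≤ 15.
Lower bound 2|A|-1 is attained iff A is an arithmetic progression.
Enumerate sums a + a' for a ≤ a' (symmetric, so this suffices):
a = -5: -5+-5=-10, -5+-4=-9, -5+-1=-6, -5+6=1, -5+10=5
a = -4: -4+-4=-8, -4+-1=-5, -4+6=2, -4+10=6
a = -1: -1+-1=-2, -1+6=5, -1+10=9
a = 6: 6+6=12, 6+10=16
a = 10: 10+10=20
Distinct sums: {-10, -9, -8, -6, -5, -2, 1, 2, 5, 6, 9, 12, 16, 20}
|A + A| = 14

|A + A| = 14


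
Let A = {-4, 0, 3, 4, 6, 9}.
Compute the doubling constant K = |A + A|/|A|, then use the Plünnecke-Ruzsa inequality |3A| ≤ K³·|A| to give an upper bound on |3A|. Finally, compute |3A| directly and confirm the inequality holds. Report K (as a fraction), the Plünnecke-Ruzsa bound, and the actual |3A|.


|A| = 6.
Step 1: Compute A + A by enumerating all 36 pairs.
A + A = {-8, -4, -1, 0, 2, 3, 4, 5, 6, 7, 8, 9, 10, 12, 13, 15, 18}, so |A + A| = 17.
Step 2: Doubling constant K = |A + A|/|A| = 17/6 = 17/6 ≈ 2.8333.
Step 3: Plünnecke-Ruzsa gives |3A| ≤ K³·|A| = (2.8333)³ · 6 ≈ 136.4722.
Step 4: Compute 3A = A + A + A directly by enumerating all triples (a,b,c) ∈ A³; |3A| = 30.
Step 5: Check 30 ≤ 136.4722? Yes ✓.

K = 17/6, Plünnecke-Ruzsa bound K³|A| ≈ 136.4722, |3A| = 30, inequality holds.


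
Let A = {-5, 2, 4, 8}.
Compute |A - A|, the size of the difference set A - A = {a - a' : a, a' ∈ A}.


A - A = {a - a' : a, a' ∈ A}; |A| = 4.
Bounds: 2|A|-1 ≤ |A - A| ≤ |A|² - |A| + 1, i.e. 7 ≤ |A - A| ≤ 13.
Note: 0 ∈ A - A always (from a - a). The set is symmetric: if d ∈ A - A then -d ∈ A - A.
Enumerate nonzero differences d = a - a' with a > a' (then include -d):
Positive differences: {2, 4, 6, 7, 9, 13}
Full difference set: {0} ∪ (positive diffs) ∪ (negative diffs).
|A - A| = 1 + 2·6 = 13 (matches direct enumeration: 13).

|A - A| = 13


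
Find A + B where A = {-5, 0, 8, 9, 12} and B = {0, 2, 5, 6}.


A + B = {a + b : a ∈ A, b ∈ B}.
Enumerate all |A|·|B| = 5·4 = 20 pairs (a, b) and collect distinct sums.
a = -5: -5+0=-5, -5+2=-3, -5+5=0, -5+6=1
a = 0: 0+0=0, 0+2=2, 0+5=5, 0+6=6
a = 8: 8+0=8, 8+2=10, 8+5=13, 8+6=14
a = 9: 9+0=9, 9+2=11, 9+5=14, 9+6=15
a = 12: 12+0=12, 12+2=14, 12+5=17, 12+6=18
Collecting distinct sums: A + B = {-5, -3, 0, 1, 2, 5, 6, 8, 9, 10, 11, 12, 13, 14, 15, 17, 18}
|A + B| = 17

A + B = {-5, -3, 0, 1, 2, 5, 6, 8, 9, 10, 11, 12, 13, 14, 15, 17, 18}


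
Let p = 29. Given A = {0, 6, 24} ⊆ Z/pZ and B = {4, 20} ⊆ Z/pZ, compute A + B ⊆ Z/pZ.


Work in Z/29Z: reduce every sum a + b modulo 29.
Enumerate all 6 pairs:
a = 0: 0+4=4, 0+20=20
a = 6: 6+4=10, 6+20=26
a = 24: 24+4=28, 24+20=15
Distinct residues collected: {4, 10, 15, 20, 26, 28}
|A + B| = 6 (out of 29 total residues).

A + B = {4, 10, 15, 20, 26, 28}


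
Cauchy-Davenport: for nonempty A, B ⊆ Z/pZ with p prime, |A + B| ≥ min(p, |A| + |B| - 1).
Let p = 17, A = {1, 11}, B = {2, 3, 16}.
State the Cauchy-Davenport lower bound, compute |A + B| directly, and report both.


Cauchy-Davenport: |A + B| ≥ min(p, |A| + |B| - 1) for A, B nonempty in Z/pZ.
|A| = 2, |B| = 3, p = 17.
CD lower bound = min(17, 2 + 3 - 1) = min(17, 4) = 4.
Compute A + B mod 17 directly:
a = 1: 1+2=3, 1+3=4, 1+16=0
a = 11: 11+2=13, 11+3=14, 11+16=10
A + B = {0, 3, 4, 10, 13, 14}, so |A + B| = 6.
Verify: 6 ≥ 4? Yes ✓.

CD lower bound = 4, actual |A + B| = 6.


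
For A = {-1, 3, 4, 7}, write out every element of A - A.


A - A = {a - a' : a, a' ∈ A}.
Compute a - a' for each ordered pair (a, a'):
a = -1: -1--1=0, -1-3=-4, -1-4=-5, -1-7=-8
a = 3: 3--1=4, 3-3=0, 3-4=-1, 3-7=-4
a = 4: 4--1=5, 4-3=1, 4-4=0, 4-7=-3
a = 7: 7--1=8, 7-3=4, 7-4=3, 7-7=0
Collecting distinct values (and noting 0 appears from a-a):
A - A = {-8, -5, -4, -3, -1, 0, 1, 3, 4, 5, 8}
|A - A| = 11

A - A = {-8, -5, -4, -3, -1, 0, 1, 3, 4, 5, 8}


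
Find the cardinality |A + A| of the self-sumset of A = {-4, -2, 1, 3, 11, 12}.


A + A = {a + a' : a, a' ∈ A}; |A| = 6.
General bounds: 2|A| - 1 ≤ |A + A| ≤ |A|(|A|+1)/2, i.e. 11 ≤ |A + A| ≤ 21.
Lower bound 2|A|-1 is attained iff A is an arithmetic progression.
Enumerate sums a + a' for a ≤ a' (symmetric, so this suffices):
a = -4: -4+-4=-8, -4+-2=-6, -4+1=-3, -4+3=-1, -4+11=7, -4+12=8
a = -2: -2+-2=-4, -2+1=-1, -2+3=1, -2+11=9, -2+12=10
a = 1: 1+1=2, 1+3=4, 1+11=12, 1+12=13
a = 3: 3+3=6, 3+11=14, 3+12=15
a = 11: 11+11=22, 11+12=23
a = 12: 12+12=24
Distinct sums: {-8, -6, -4, -3, -1, 1, 2, 4, 6, 7, 8, 9, 10, 12, 13, 14, 15, 22, 23, 24}
|A + A| = 20

|A + A| = 20


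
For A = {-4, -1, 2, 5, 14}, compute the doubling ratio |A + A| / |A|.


|A| = 5.
Compute A + A by enumerating all 25 pairs.
A + A = {-8, -5, -2, 1, 4, 7, 10, 13, 16, 19, 28}, so |A + A| = 11.
K = |A + A| / |A| = 11/5 (already in lowest terms) ≈ 2.2000.
Reference: AP of size 5 gives K = 9/5 ≈ 1.8000; a fully generic set of size 5 gives K ≈ 3.0000.

|A| = 5, |A + A| = 11, K = 11/5.


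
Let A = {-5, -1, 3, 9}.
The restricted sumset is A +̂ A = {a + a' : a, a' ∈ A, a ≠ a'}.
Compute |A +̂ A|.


Restricted sumset: A +̂ A = {a + a' : a ∈ A, a' ∈ A, a ≠ a'}.
Equivalently, take A + A and drop any sum 2a that is achievable ONLY as a + a for a ∈ A (i.e. sums representable only with equal summands).
Enumerate pairs (a, a') with a < a' (symmetric, so each unordered pair gives one sum; this covers all a ≠ a'):
  -5 + -1 = -6
  -5 + 3 = -2
  -5 + 9 = 4
  -1 + 3 = 2
  -1 + 9 = 8
  3 + 9 = 12
Collected distinct sums: {-6, -2, 2, 4, 8, 12}
|A +̂ A| = 6
(Reference bound: |A +̂ A| ≥ 2|A| - 3 for |A| ≥ 2, with |A| = 4 giving ≥ 5.)

|A +̂ A| = 6


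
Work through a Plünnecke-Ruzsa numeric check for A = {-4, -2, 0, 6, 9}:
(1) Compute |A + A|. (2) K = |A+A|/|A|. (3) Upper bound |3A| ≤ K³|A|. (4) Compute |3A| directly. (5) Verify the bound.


|A| = 5.
Step 1: Compute A + A by enumerating all 25 pairs.
A + A = {-8, -6, -4, -2, 0, 2, 4, 5, 6, 7, 9, 12, 15, 18}, so |A + A| = 14.
Step 2: Doubling constant K = |A + A|/|A| = 14/5 = 14/5 ≈ 2.8000.
Step 3: Plünnecke-Ruzsa gives |3A| ≤ K³·|A| = (2.8000)³ · 5 ≈ 109.7600.
Step 4: Compute 3A = A + A + A directly by enumerating all triples (a,b,c) ∈ A³; |3A| = 27.
Step 5: Check 27 ≤ 109.7600? Yes ✓.

K = 14/5, Plünnecke-Ruzsa bound K³|A| ≈ 109.7600, |3A| = 27, inequality holds.


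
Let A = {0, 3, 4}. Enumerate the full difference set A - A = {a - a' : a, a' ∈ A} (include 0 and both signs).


A - A = {a - a' : a, a' ∈ A}.
Compute a - a' for each ordered pair (a, a'):
a = 0: 0-0=0, 0-3=-3, 0-4=-4
a = 3: 3-0=3, 3-3=0, 3-4=-1
a = 4: 4-0=4, 4-3=1, 4-4=0
Collecting distinct values (and noting 0 appears from a-a):
A - A = {-4, -3, -1, 0, 1, 3, 4}
|A - A| = 7

A - A = {-4, -3, -1, 0, 1, 3, 4}


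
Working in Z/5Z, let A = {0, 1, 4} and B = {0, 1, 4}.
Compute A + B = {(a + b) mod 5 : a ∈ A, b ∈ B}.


Work in Z/5Z: reduce every sum a + b modulo 5.
Enumerate all 9 pairs:
a = 0: 0+0=0, 0+1=1, 0+4=4
a = 1: 1+0=1, 1+1=2, 1+4=0
a = 4: 4+0=4, 4+1=0, 4+4=3
Distinct residues collected: {0, 1, 2, 3, 4}
|A + B| = 5 (out of 5 total residues).

A + B = {0, 1, 2, 3, 4}


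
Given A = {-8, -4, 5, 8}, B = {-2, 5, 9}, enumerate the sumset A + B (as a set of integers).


A + B = {a + b : a ∈ A, b ∈ B}.
Enumerate all |A|·|B| = 4·3 = 12 pairs (a, b) and collect distinct sums.
a = -8: -8+-2=-10, -8+5=-3, -8+9=1
a = -4: -4+-2=-6, -4+5=1, -4+9=5
a = 5: 5+-2=3, 5+5=10, 5+9=14
a = 8: 8+-2=6, 8+5=13, 8+9=17
Collecting distinct sums: A + B = {-10, -6, -3, 1, 3, 5, 6, 10, 13, 14, 17}
|A + B| = 11

A + B = {-10, -6, -3, 1, 3, 5, 6, 10, 13, 14, 17}


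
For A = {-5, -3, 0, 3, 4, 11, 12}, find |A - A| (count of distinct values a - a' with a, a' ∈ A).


A - A = {a - a' : a, a' ∈ A}; |A| = 7.
Bounds: 2|A|-1 ≤ |A - A| ≤ |A|² - |A| + 1, i.e. 13 ≤ |A - A| ≤ 43.
Note: 0 ∈ A - A always (from a - a). The set is symmetric: if d ∈ A - A then -d ∈ A - A.
Enumerate nonzero differences d = a - a' with a > a' (then include -d):
Positive differences: {1, 2, 3, 4, 5, 6, 7, 8, 9, 11, 12, 14, 15, 16, 17}
Full difference set: {0} ∪ (positive diffs) ∪ (negative diffs).
|A - A| = 1 + 2·15 = 31 (matches direct enumeration: 31).

|A - A| = 31


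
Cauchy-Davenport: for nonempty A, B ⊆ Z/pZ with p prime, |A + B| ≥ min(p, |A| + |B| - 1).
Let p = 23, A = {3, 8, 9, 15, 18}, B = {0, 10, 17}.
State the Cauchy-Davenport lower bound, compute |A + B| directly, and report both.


Cauchy-Davenport: |A + B| ≥ min(p, |A| + |B| - 1) for A, B nonempty in Z/pZ.
|A| = 5, |B| = 3, p = 23.
CD lower bound = min(23, 5 + 3 - 1) = min(23, 7) = 7.
Compute A + B mod 23 directly:
a = 3: 3+0=3, 3+10=13, 3+17=20
a = 8: 8+0=8, 8+10=18, 8+17=2
a = 9: 9+0=9, 9+10=19, 9+17=3
a = 15: 15+0=15, 15+10=2, 15+17=9
a = 18: 18+0=18, 18+10=5, 18+17=12
A + B = {2, 3, 5, 8, 9, 12, 13, 15, 18, 19, 20}, so |A + B| = 11.
Verify: 11 ≥ 7? Yes ✓.

CD lower bound = 7, actual |A + B| = 11.


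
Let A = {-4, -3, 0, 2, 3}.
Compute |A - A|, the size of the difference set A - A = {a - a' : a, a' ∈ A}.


A - A = {a - a' : a, a' ∈ A}; |A| = 5.
Bounds: 2|A|-1 ≤ |A - A| ≤ |A|² - |A| + 1, i.e. 9 ≤ |A - A| ≤ 21.
Note: 0 ∈ A - A always (from a - a). The set is symmetric: if d ∈ A - A then -d ∈ A - A.
Enumerate nonzero differences d = a - a' with a > a' (then include -d):
Positive differences: {1, 2, 3, 4, 5, 6, 7}
Full difference set: {0} ∪ (positive diffs) ∪ (negative diffs).
|A - A| = 1 + 2·7 = 15 (matches direct enumeration: 15).

|A - A| = 15


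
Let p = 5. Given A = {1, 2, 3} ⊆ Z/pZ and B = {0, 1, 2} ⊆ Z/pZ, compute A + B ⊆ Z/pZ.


Work in Z/5Z: reduce every sum a + b modulo 5.
Enumerate all 9 pairs:
a = 1: 1+0=1, 1+1=2, 1+2=3
a = 2: 2+0=2, 2+1=3, 2+2=4
a = 3: 3+0=3, 3+1=4, 3+2=0
Distinct residues collected: {0, 1, 2, 3, 4}
|A + B| = 5 (out of 5 total residues).

A + B = {0, 1, 2, 3, 4}


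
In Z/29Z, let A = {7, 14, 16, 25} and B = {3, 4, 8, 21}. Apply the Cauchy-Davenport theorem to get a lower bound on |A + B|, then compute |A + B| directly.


Cauchy-Davenport: |A + B| ≥ min(p, |A| + |B| - 1) for A, B nonempty in Z/pZ.
|A| = 4, |B| = 4, p = 29.
CD lower bound = min(29, 4 + 4 - 1) = min(29, 7) = 7.
Compute A + B mod 29 directly:
a = 7: 7+3=10, 7+4=11, 7+8=15, 7+21=28
a = 14: 14+3=17, 14+4=18, 14+8=22, 14+21=6
a = 16: 16+3=19, 16+4=20, 16+8=24, 16+21=8
a = 25: 25+3=28, 25+4=0, 25+8=4, 25+21=17
A + B = {0, 4, 6, 8, 10, 11, 15, 17, 18, 19, 20, 22, 24, 28}, so |A + B| = 14.
Verify: 14 ≥ 7? Yes ✓.

CD lower bound = 7, actual |A + B| = 14.


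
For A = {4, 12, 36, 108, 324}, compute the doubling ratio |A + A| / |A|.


|A| = 5.
Compute A + A by enumerating all 25 pairs.
A + A = {8, 16, 24, 40, 48, 72, 112, 120, 144, 216, 328, 336, 360, 432, 648}, so |A + A| = 15.
K = |A + A| / |A| = 15/5 = 3/1 ≈ 3.0000.
Reference: AP of size 5 gives K = 9/5 ≈ 1.8000; a fully generic set of size 5 gives K ≈ 3.0000.

|A| = 5, |A + A| = 15, K = 15/5 = 3/1.


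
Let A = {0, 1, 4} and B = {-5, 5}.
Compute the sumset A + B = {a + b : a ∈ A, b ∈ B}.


A + B = {a + b : a ∈ A, b ∈ B}.
Enumerate all |A|·|B| = 3·2 = 6 pairs (a, b) and collect distinct sums.
a = 0: 0+-5=-5, 0+5=5
a = 1: 1+-5=-4, 1+5=6
a = 4: 4+-5=-1, 4+5=9
Collecting distinct sums: A + B = {-5, -4, -1, 5, 6, 9}
|A + B| = 6

A + B = {-5, -4, -1, 5, 6, 9}


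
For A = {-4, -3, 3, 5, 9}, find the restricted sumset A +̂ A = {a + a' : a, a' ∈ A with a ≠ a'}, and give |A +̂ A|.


Restricted sumset: A +̂ A = {a + a' : a ∈ A, a' ∈ A, a ≠ a'}.
Equivalently, take A + A and drop any sum 2a that is achievable ONLY as a + a for a ∈ A (i.e. sums representable only with equal summands).
Enumerate pairs (a, a') with a < a' (symmetric, so each unordered pair gives one sum; this covers all a ≠ a'):
  -4 + -3 = -7
  -4 + 3 = -1
  -4 + 5 = 1
  -4 + 9 = 5
  -3 + 3 = 0
  -3 + 5 = 2
  -3 + 9 = 6
  3 + 5 = 8
  3 + 9 = 12
  5 + 9 = 14
Collected distinct sums: {-7, -1, 0, 1, 2, 5, 6, 8, 12, 14}
|A +̂ A| = 10
(Reference bound: |A +̂ A| ≥ 2|A| - 3 for |A| ≥ 2, with |A| = 5 giving ≥ 7.)

|A +̂ A| = 10


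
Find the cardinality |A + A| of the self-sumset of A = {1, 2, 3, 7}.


A + A = {a + a' : a, a' ∈ A}; |A| = 4.
General bounds: 2|A| - 1 ≤ |A + A| ≤ |A|(|A|+1)/2, i.e. 7 ≤ |A + A| ≤ 10.
Lower bound 2|A|-1 is attained iff A is an arithmetic progression.
Enumerate sums a + a' for a ≤ a' (symmetric, so this suffices):
a = 1: 1+1=2, 1+2=3, 1+3=4, 1+7=8
a = 2: 2+2=4, 2+3=5, 2+7=9
a = 3: 3+3=6, 3+7=10
a = 7: 7+7=14
Distinct sums: {2, 3, 4, 5, 6, 8, 9, 10, 14}
|A + A| = 9

|A + A| = 9


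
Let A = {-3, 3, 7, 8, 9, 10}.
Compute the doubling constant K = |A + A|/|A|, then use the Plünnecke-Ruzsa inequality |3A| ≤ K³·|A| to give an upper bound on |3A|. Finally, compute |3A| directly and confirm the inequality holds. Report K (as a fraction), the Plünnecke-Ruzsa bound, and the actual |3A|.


|A| = 6.
Step 1: Compute A + A by enumerating all 36 pairs.
A + A = {-6, 0, 4, 5, 6, 7, 10, 11, 12, 13, 14, 15, 16, 17, 18, 19, 20}, so |A + A| = 17.
Step 2: Doubling constant K = |A + A|/|A| = 17/6 = 17/6 ≈ 2.8333.
Step 3: Plünnecke-Ruzsa gives |3A| ≤ K³·|A| = (2.8333)³ · 6 ≈ 136.4722.
Step 4: Compute 3A = A + A + A directly by enumerating all triples (a,b,c) ∈ A³; |3A| = 30.
Step 5: Check 30 ≤ 136.4722? Yes ✓.

K = 17/6, Plünnecke-Ruzsa bound K³|A| ≈ 136.4722, |3A| = 30, inequality holds.


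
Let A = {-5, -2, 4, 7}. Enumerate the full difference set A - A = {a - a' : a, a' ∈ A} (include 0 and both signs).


A - A = {a - a' : a, a' ∈ A}.
Compute a - a' for each ordered pair (a, a'):
a = -5: -5--5=0, -5--2=-3, -5-4=-9, -5-7=-12
a = -2: -2--5=3, -2--2=0, -2-4=-6, -2-7=-9
a = 4: 4--5=9, 4--2=6, 4-4=0, 4-7=-3
a = 7: 7--5=12, 7--2=9, 7-4=3, 7-7=0
Collecting distinct values (and noting 0 appears from a-a):
A - A = {-12, -9, -6, -3, 0, 3, 6, 9, 12}
|A - A| = 9

A - A = {-12, -9, -6, -3, 0, 3, 6, 9, 12}


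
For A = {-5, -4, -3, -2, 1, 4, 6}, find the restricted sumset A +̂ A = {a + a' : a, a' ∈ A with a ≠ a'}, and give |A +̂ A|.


Restricted sumset: A +̂ A = {a + a' : a ∈ A, a' ∈ A, a ≠ a'}.
Equivalently, take A + A and drop any sum 2a that is achievable ONLY as a + a for a ∈ A (i.e. sums representable only with equal summands).
Enumerate pairs (a, a') with a < a' (symmetric, so each unordered pair gives one sum; this covers all a ≠ a'):
  -5 + -4 = -9
  -5 + -3 = -8
  -5 + -2 = -7
  -5 + 1 = -4
  -5 + 4 = -1
  -5 + 6 = 1
  -4 + -3 = -7
  -4 + -2 = -6
  -4 + 1 = -3
  -4 + 4 = 0
  -4 + 6 = 2
  -3 + -2 = -5
  -3 + 1 = -2
  -3 + 4 = 1
  -3 + 6 = 3
  -2 + 1 = -1
  -2 + 4 = 2
  -2 + 6 = 4
  1 + 4 = 5
  1 + 6 = 7
  4 + 6 = 10
Collected distinct sums: {-9, -8, -7, -6, -5, -4, -3, -2, -1, 0, 1, 2, 3, 4, 5, 7, 10}
|A +̂ A| = 17
(Reference bound: |A +̂ A| ≥ 2|A| - 3 for |A| ≥ 2, with |A| = 7 giving ≥ 11.)

|A +̂ A| = 17


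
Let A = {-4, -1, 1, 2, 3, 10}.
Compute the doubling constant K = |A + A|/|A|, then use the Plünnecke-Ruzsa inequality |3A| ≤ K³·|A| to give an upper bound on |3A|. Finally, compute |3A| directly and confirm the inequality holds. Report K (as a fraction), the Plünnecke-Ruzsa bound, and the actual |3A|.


|A| = 6.
Step 1: Compute A + A by enumerating all 36 pairs.
A + A = {-8, -5, -3, -2, -1, 0, 1, 2, 3, 4, 5, 6, 9, 11, 12, 13, 20}, so |A + A| = 17.
Step 2: Doubling constant K = |A + A|/|A| = 17/6 = 17/6 ≈ 2.8333.
Step 3: Plünnecke-Ruzsa gives |3A| ≤ K³·|A| = (2.8333)³ · 6 ≈ 136.4722.
Step 4: Compute 3A = A + A + A directly by enumerating all triples (a,b,c) ∈ A³; |3A| = 31.
Step 5: Check 31 ≤ 136.4722? Yes ✓.

K = 17/6, Plünnecke-Ruzsa bound K³|A| ≈ 136.4722, |3A| = 31, inequality holds.


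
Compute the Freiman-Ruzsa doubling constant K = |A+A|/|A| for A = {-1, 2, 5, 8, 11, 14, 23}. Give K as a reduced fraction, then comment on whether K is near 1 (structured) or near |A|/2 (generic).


|A| = 7.
Compute A + A by enumerating all 49 pairs.
A + A = {-2, 1, 4, 7, 10, 13, 16, 19, 22, 25, 28, 31, 34, 37, 46}, so |A + A| = 15.
K = |A + A| / |A| = 15/7 (already in lowest terms) ≈ 2.1429.
Reference: AP of size 7 gives K = 13/7 ≈ 1.8571; a fully generic set of size 7 gives K ≈ 4.0000.

|A| = 7, |A + A| = 15, K = 15/7.


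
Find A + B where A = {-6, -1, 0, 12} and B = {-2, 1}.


A + B = {a + b : a ∈ A, b ∈ B}.
Enumerate all |A|·|B| = 4·2 = 8 pairs (a, b) and collect distinct sums.
a = -6: -6+-2=-8, -6+1=-5
a = -1: -1+-2=-3, -1+1=0
a = 0: 0+-2=-2, 0+1=1
a = 12: 12+-2=10, 12+1=13
Collecting distinct sums: A + B = {-8, -5, -3, -2, 0, 1, 10, 13}
|A + B| = 8

A + B = {-8, -5, -3, -2, 0, 1, 10, 13}


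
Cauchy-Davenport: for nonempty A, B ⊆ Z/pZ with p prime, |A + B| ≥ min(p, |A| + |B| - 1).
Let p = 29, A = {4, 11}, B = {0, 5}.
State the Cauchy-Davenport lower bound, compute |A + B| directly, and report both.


Cauchy-Davenport: |A + B| ≥ min(p, |A| + |B| - 1) for A, B nonempty in Z/pZ.
|A| = 2, |B| = 2, p = 29.
CD lower bound = min(29, 2 + 2 - 1) = min(29, 3) = 3.
Compute A + B mod 29 directly:
a = 4: 4+0=4, 4+5=9
a = 11: 11+0=11, 11+5=16
A + B = {4, 9, 11, 16}, so |A + B| = 4.
Verify: 4 ≥ 3? Yes ✓.

CD lower bound = 3, actual |A + B| = 4.


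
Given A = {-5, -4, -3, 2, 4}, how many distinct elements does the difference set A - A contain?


A - A = {a - a' : a, a' ∈ A}; |A| = 5.
Bounds: 2|A|-1 ≤ |A - A| ≤ |A|² - |A| + 1, i.e. 9 ≤ |A - A| ≤ 21.
Note: 0 ∈ A - A always (from a - a). The set is symmetric: if d ∈ A - A then -d ∈ A - A.
Enumerate nonzero differences d = a - a' with a > a' (then include -d):
Positive differences: {1, 2, 5, 6, 7, 8, 9}
Full difference set: {0} ∪ (positive diffs) ∪ (negative diffs).
|A - A| = 1 + 2·7 = 15 (matches direct enumeration: 15).

|A - A| = 15


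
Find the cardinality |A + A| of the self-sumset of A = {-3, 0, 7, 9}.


A + A = {a + a' : a, a' ∈ A}; |A| = 4.
General bounds: 2|A| - 1 ≤ |A + A| ≤ |A|(|A|+1)/2, i.e. 7 ≤ |A + A| ≤ 10.
Lower bound 2|A|-1 is attained iff A is an arithmetic progression.
Enumerate sums a + a' for a ≤ a' (symmetric, so this suffices):
a = -3: -3+-3=-6, -3+0=-3, -3+7=4, -3+9=6
a = 0: 0+0=0, 0+7=7, 0+9=9
a = 7: 7+7=14, 7+9=16
a = 9: 9+9=18
Distinct sums: {-6, -3, 0, 4, 6, 7, 9, 14, 16, 18}
|A + A| = 10

|A + A| = 10


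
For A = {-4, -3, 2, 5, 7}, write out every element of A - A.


A - A = {a - a' : a, a' ∈ A}.
Compute a - a' for each ordered pair (a, a'):
a = -4: -4--4=0, -4--3=-1, -4-2=-6, -4-5=-9, -4-7=-11
a = -3: -3--4=1, -3--3=0, -3-2=-5, -3-5=-8, -3-7=-10
a = 2: 2--4=6, 2--3=5, 2-2=0, 2-5=-3, 2-7=-5
a = 5: 5--4=9, 5--3=8, 5-2=3, 5-5=0, 5-7=-2
a = 7: 7--4=11, 7--3=10, 7-2=5, 7-5=2, 7-7=0
Collecting distinct values (and noting 0 appears from a-a):
A - A = {-11, -10, -9, -8, -6, -5, -3, -2, -1, 0, 1, 2, 3, 5, 6, 8, 9, 10, 11}
|A - A| = 19

A - A = {-11, -10, -9, -8, -6, -5, -3, -2, -1, 0, 1, 2, 3, 5, 6, 8, 9, 10, 11}


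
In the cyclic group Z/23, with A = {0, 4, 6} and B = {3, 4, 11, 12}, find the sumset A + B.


Work in Z/23Z: reduce every sum a + b modulo 23.
Enumerate all 12 pairs:
a = 0: 0+3=3, 0+4=4, 0+11=11, 0+12=12
a = 4: 4+3=7, 4+4=8, 4+11=15, 4+12=16
a = 6: 6+3=9, 6+4=10, 6+11=17, 6+12=18
Distinct residues collected: {3, 4, 7, 8, 9, 10, 11, 12, 15, 16, 17, 18}
|A + B| = 12 (out of 23 total residues).

A + B = {3, 4, 7, 8, 9, 10, 11, 12, 15, 16, 17, 18}


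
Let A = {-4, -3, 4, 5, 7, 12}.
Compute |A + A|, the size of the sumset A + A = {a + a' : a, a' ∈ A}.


A + A = {a + a' : a, a' ∈ A}; |A| = 6.
General bounds: 2|A| - 1 ≤ |A + A| ≤ |A|(|A|+1)/2, i.e. 11 ≤ |A + A| ≤ 21.
Lower bound 2|A|-1 is attained iff A is an arithmetic progression.
Enumerate sums a + a' for a ≤ a' (symmetric, so this suffices):
a = -4: -4+-4=-8, -4+-3=-7, -4+4=0, -4+5=1, -4+7=3, -4+12=8
a = -3: -3+-3=-6, -3+4=1, -3+5=2, -3+7=4, -3+12=9
a = 4: 4+4=8, 4+5=9, 4+7=11, 4+12=16
a = 5: 5+5=10, 5+7=12, 5+12=17
a = 7: 7+7=14, 7+12=19
a = 12: 12+12=24
Distinct sums: {-8, -7, -6, 0, 1, 2, 3, 4, 8, 9, 10, 11, 12, 14, 16, 17, 19, 24}
|A + A| = 18

|A + A| = 18


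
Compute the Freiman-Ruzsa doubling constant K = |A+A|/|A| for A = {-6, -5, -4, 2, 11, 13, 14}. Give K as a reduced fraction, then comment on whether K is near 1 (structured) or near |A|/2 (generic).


|A| = 7.
Compute A + A by enumerating all 49 pairs.
A + A = {-12, -11, -10, -9, -8, -4, -3, -2, 4, 5, 6, 7, 8, 9, 10, 13, 15, 16, 22, 24, 25, 26, 27, 28}, so |A + A| = 24.
K = |A + A| / |A| = 24/7 (already in lowest terms) ≈ 3.4286.
Reference: AP of size 7 gives K = 13/7 ≈ 1.8571; a fully generic set of size 7 gives K ≈ 4.0000.

|A| = 7, |A + A| = 24, K = 24/7.


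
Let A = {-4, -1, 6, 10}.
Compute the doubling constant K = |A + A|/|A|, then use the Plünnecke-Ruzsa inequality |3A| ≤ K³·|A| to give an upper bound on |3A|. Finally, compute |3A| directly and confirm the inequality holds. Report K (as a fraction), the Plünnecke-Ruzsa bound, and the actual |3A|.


|A| = 4.
Step 1: Compute A + A by enumerating all 16 pairs.
A + A = {-8, -5, -2, 2, 5, 6, 9, 12, 16, 20}, so |A + A| = 10.
Step 2: Doubling constant K = |A + A|/|A| = 10/4 = 10/4 ≈ 2.5000.
Step 3: Plünnecke-Ruzsa gives |3A| ≤ K³·|A| = (2.5000)³ · 4 ≈ 62.5000.
Step 4: Compute 3A = A + A + A directly by enumerating all triples (a,b,c) ∈ A³; |3A| = 19.
Step 5: Check 19 ≤ 62.5000? Yes ✓.

K = 10/4, Plünnecke-Ruzsa bound K³|A| ≈ 62.5000, |3A| = 19, inequality holds.


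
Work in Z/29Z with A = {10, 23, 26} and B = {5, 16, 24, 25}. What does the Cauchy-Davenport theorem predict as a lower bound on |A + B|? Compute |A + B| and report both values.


Cauchy-Davenport: |A + B| ≥ min(p, |A| + |B| - 1) for A, B nonempty in Z/pZ.
|A| = 3, |B| = 4, p = 29.
CD lower bound = min(29, 3 + 4 - 1) = min(29, 6) = 6.
Compute A + B mod 29 directly:
a = 10: 10+5=15, 10+16=26, 10+24=5, 10+25=6
a = 23: 23+5=28, 23+16=10, 23+24=18, 23+25=19
a = 26: 26+5=2, 26+16=13, 26+24=21, 26+25=22
A + B = {2, 5, 6, 10, 13, 15, 18, 19, 21, 22, 26, 28}, so |A + B| = 12.
Verify: 12 ≥ 6? Yes ✓.

CD lower bound = 6, actual |A + B| = 12.


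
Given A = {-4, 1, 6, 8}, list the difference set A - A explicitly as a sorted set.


A - A = {a - a' : a, a' ∈ A}.
Compute a - a' for each ordered pair (a, a'):
a = -4: -4--4=0, -4-1=-5, -4-6=-10, -4-8=-12
a = 1: 1--4=5, 1-1=0, 1-6=-5, 1-8=-7
a = 6: 6--4=10, 6-1=5, 6-6=0, 6-8=-2
a = 8: 8--4=12, 8-1=7, 8-6=2, 8-8=0
Collecting distinct values (and noting 0 appears from a-a):
A - A = {-12, -10, -7, -5, -2, 0, 2, 5, 7, 10, 12}
|A - A| = 11

A - A = {-12, -10, -7, -5, -2, 0, 2, 5, 7, 10, 12}


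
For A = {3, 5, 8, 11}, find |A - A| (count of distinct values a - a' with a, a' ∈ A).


A - A = {a - a' : a, a' ∈ A}; |A| = 4.
Bounds: 2|A|-1 ≤ |A - A| ≤ |A|² - |A| + 1, i.e. 7 ≤ |A - A| ≤ 13.
Note: 0 ∈ A - A always (from a - a). The set is symmetric: if d ∈ A - A then -d ∈ A - A.
Enumerate nonzero differences d = a - a' with a > a' (then include -d):
Positive differences: {2, 3, 5, 6, 8}
Full difference set: {0} ∪ (positive diffs) ∪ (negative diffs).
|A - A| = 1 + 2·5 = 11 (matches direct enumeration: 11).

|A - A| = 11


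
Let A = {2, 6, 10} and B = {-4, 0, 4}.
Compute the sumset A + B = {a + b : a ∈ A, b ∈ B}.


A + B = {a + b : a ∈ A, b ∈ B}.
Enumerate all |A|·|B| = 3·3 = 9 pairs (a, b) and collect distinct sums.
a = 2: 2+-4=-2, 2+0=2, 2+4=6
a = 6: 6+-4=2, 6+0=6, 6+4=10
a = 10: 10+-4=6, 10+0=10, 10+4=14
Collecting distinct sums: A + B = {-2, 2, 6, 10, 14}
|A + B| = 5

A + B = {-2, 2, 6, 10, 14}


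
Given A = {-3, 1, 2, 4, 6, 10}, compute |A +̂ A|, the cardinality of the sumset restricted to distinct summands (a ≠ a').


Restricted sumset: A +̂ A = {a + a' : a ∈ A, a' ∈ A, a ≠ a'}.
Equivalently, take A + A and drop any sum 2a that is achievable ONLY as a + a for a ∈ A (i.e. sums representable only with equal summands).
Enumerate pairs (a, a') with a < a' (symmetric, so each unordered pair gives one sum; this covers all a ≠ a'):
  -3 + 1 = -2
  -3 + 2 = -1
  -3 + 4 = 1
  -3 + 6 = 3
  -3 + 10 = 7
  1 + 2 = 3
  1 + 4 = 5
  1 + 6 = 7
  1 + 10 = 11
  2 + 4 = 6
  2 + 6 = 8
  2 + 10 = 12
  4 + 6 = 10
  4 + 10 = 14
  6 + 10 = 16
Collected distinct sums: {-2, -1, 1, 3, 5, 6, 7, 8, 10, 11, 12, 14, 16}
|A +̂ A| = 13
(Reference bound: |A +̂ A| ≥ 2|A| - 3 for |A| ≥ 2, with |A| = 6 giving ≥ 9.)

|A +̂ A| = 13


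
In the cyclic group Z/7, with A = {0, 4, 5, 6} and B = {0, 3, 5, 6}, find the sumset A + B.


Work in Z/7Z: reduce every sum a + b modulo 7.
Enumerate all 16 pairs:
a = 0: 0+0=0, 0+3=3, 0+5=5, 0+6=6
a = 4: 4+0=4, 4+3=0, 4+5=2, 4+6=3
a = 5: 5+0=5, 5+3=1, 5+5=3, 5+6=4
a = 6: 6+0=6, 6+3=2, 6+5=4, 6+6=5
Distinct residues collected: {0, 1, 2, 3, 4, 5, 6}
|A + B| = 7 (out of 7 total residues).

A + B = {0, 1, 2, 3, 4, 5, 6}


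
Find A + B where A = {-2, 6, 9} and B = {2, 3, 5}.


A + B = {a + b : a ∈ A, b ∈ B}.
Enumerate all |A|·|B| = 3·3 = 9 pairs (a, b) and collect distinct sums.
a = -2: -2+2=0, -2+3=1, -2+5=3
a = 6: 6+2=8, 6+3=9, 6+5=11
a = 9: 9+2=11, 9+3=12, 9+5=14
Collecting distinct sums: A + B = {0, 1, 3, 8, 9, 11, 12, 14}
|A + B| = 8

A + B = {0, 1, 3, 8, 9, 11, 12, 14}


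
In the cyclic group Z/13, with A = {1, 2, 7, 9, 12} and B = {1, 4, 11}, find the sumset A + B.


Work in Z/13Z: reduce every sum a + b modulo 13.
Enumerate all 15 pairs:
a = 1: 1+1=2, 1+4=5, 1+11=12
a = 2: 2+1=3, 2+4=6, 2+11=0
a = 7: 7+1=8, 7+4=11, 7+11=5
a = 9: 9+1=10, 9+4=0, 9+11=7
a = 12: 12+1=0, 12+4=3, 12+11=10
Distinct residues collected: {0, 2, 3, 5, 6, 7, 8, 10, 11, 12}
|A + B| = 10 (out of 13 total residues).

A + B = {0, 2, 3, 5, 6, 7, 8, 10, 11, 12}


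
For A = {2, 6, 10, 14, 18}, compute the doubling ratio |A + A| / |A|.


|A| = 5.
Compute A + A by enumerating all 25 pairs.
A + A = {4, 8, 12, 16, 20, 24, 28, 32, 36}, so |A + A| = 9.
K = |A + A| / |A| = 9/5 (already in lowest terms) ≈ 1.8000.
Reference: AP of size 5 gives K = 9/5 ≈ 1.8000; a fully generic set of size 5 gives K ≈ 3.0000.

|A| = 5, |A + A| = 9, K = 9/5.


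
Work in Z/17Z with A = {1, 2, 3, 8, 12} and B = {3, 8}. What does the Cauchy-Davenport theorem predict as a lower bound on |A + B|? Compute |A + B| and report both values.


Cauchy-Davenport: |A + B| ≥ min(p, |A| + |B| - 1) for A, B nonempty in Z/pZ.
|A| = 5, |B| = 2, p = 17.
CD lower bound = min(17, 5 + 2 - 1) = min(17, 6) = 6.
Compute A + B mod 17 directly:
a = 1: 1+3=4, 1+8=9
a = 2: 2+3=5, 2+8=10
a = 3: 3+3=6, 3+8=11
a = 8: 8+3=11, 8+8=16
a = 12: 12+3=15, 12+8=3
A + B = {3, 4, 5, 6, 9, 10, 11, 15, 16}, so |A + B| = 9.
Verify: 9 ≥ 6? Yes ✓.

CD lower bound = 6, actual |A + B| = 9.


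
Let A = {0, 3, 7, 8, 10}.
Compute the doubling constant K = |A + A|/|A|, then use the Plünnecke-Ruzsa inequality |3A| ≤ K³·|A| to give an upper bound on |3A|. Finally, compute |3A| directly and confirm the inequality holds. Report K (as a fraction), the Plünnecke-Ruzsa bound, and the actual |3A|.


|A| = 5.
Step 1: Compute A + A by enumerating all 25 pairs.
A + A = {0, 3, 6, 7, 8, 10, 11, 13, 14, 15, 16, 17, 18, 20}, so |A + A| = 14.
Step 2: Doubling constant K = |A + A|/|A| = 14/5 = 14/5 ≈ 2.8000.
Step 3: Plünnecke-Ruzsa gives |3A| ≤ K³·|A| = (2.8000)³ · 5 ≈ 109.7600.
Step 4: Compute 3A = A + A + A directly by enumerating all triples (a,b,c) ∈ A³; |3A| = 25.
Step 5: Check 25 ≤ 109.7600? Yes ✓.

K = 14/5, Plünnecke-Ruzsa bound K³|A| ≈ 109.7600, |3A| = 25, inequality holds.


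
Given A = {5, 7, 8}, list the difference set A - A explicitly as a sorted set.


A - A = {a - a' : a, a' ∈ A}.
Compute a - a' for each ordered pair (a, a'):
a = 5: 5-5=0, 5-7=-2, 5-8=-3
a = 7: 7-5=2, 7-7=0, 7-8=-1
a = 8: 8-5=3, 8-7=1, 8-8=0
Collecting distinct values (and noting 0 appears from a-a):
A - A = {-3, -2, -1, 0, 1, 2, 3}
|A - A| = 7

A - A = {-3, -2, -1, 0, 1, 2, 3}
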